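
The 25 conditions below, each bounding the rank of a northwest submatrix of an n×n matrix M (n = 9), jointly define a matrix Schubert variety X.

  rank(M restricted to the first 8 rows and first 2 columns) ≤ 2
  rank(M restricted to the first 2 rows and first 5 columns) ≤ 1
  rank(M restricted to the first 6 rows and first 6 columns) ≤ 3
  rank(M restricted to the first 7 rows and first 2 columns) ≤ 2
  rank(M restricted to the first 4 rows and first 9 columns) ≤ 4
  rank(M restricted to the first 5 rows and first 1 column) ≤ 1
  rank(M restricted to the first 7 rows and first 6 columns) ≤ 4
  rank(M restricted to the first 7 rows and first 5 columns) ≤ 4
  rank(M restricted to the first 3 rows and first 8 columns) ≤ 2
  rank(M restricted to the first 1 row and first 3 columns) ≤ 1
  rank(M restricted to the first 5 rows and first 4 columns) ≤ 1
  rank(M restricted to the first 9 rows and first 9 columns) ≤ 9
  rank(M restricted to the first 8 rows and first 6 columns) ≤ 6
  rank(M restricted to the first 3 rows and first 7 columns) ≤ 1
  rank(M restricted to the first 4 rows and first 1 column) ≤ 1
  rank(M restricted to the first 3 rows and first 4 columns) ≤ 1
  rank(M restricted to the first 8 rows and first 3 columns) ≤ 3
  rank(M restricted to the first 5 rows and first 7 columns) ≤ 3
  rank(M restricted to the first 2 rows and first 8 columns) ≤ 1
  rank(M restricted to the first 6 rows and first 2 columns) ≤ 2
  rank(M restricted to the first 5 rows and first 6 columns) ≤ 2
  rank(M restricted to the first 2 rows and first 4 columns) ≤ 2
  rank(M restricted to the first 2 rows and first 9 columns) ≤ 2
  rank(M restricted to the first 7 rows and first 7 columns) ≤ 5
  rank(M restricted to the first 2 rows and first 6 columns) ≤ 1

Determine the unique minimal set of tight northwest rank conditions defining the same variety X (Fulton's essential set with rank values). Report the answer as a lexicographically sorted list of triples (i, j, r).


Reconstructing r_w from the 25 given conditions:

  1  1  1  1  1  1  1  1  1
  1  1  1  1  1  1  1  1  2
  1  1  1  1  1  1  1  2  3
  1  1  1  1  2  2  2  3  4
  1  1  1  1  2  2  3  4  5
  1  2  2  2  3  3  4  5  6
  1  2  3  3  4  4  5  6  7
  1  2  3  4  5  5  6  7  8
  1  2  3  4  5  6  7  8  9

second differences of R give the permutation w = (1, 9, 8, 5, 7, 2, 3, 4, 6).

4 SE-corners of the 20-cell Rothe diagram give Ess(w):

[(2, 8, 1), (3, 7, 1), (5, 4, 1), (5, 6, 2)]


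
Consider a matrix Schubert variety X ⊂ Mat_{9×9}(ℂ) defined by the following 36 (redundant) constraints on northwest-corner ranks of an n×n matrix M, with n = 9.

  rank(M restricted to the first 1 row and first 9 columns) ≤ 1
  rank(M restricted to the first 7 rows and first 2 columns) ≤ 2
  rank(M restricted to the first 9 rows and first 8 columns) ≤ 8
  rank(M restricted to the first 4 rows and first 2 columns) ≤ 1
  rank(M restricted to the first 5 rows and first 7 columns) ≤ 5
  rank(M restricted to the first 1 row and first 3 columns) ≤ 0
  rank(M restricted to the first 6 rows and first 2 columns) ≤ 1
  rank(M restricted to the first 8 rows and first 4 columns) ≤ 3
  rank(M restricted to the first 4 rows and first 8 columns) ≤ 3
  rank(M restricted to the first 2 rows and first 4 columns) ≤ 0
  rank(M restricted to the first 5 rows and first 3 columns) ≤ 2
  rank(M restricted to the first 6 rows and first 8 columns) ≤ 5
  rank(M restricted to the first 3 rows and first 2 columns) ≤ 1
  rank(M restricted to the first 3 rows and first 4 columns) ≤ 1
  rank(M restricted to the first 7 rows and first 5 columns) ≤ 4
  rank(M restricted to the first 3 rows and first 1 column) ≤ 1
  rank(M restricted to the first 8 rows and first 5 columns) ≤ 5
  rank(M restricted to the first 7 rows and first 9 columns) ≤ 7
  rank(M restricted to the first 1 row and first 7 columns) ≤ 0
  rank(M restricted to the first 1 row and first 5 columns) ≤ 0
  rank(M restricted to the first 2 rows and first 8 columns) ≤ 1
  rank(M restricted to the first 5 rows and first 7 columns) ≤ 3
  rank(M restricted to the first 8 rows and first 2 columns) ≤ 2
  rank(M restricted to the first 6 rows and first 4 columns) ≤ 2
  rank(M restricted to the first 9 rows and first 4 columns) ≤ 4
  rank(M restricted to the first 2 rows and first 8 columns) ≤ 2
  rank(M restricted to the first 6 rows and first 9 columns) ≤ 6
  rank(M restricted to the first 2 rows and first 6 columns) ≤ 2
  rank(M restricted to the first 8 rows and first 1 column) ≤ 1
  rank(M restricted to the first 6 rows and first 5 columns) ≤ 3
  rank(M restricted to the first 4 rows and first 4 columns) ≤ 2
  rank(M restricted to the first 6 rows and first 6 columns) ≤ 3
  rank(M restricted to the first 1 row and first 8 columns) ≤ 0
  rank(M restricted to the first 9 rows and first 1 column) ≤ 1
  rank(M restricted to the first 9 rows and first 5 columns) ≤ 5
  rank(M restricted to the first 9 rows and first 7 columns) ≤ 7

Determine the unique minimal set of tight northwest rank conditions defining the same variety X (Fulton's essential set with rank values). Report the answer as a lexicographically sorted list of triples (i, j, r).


The tightest implied rank at each (i,j), from the 36 conditions:

  i=1: 0 | 0 | 0 | 0 | 0 | 0 | 0 | 0 | 1
  i=2: 0 | 0 | 0 | 0 | 1 | 1 | 1 | 1 | 2
  i=3: 1 | 1 | 1 | 1 | 2 | 2 | 2 | 2 | 3
  i=4: 1 | 1 | 2 | 2 | 3 | 3 | 3 | 3 | 4
  i=5: 1 | 1 | 2 | 2 | 3 | 3 | 3 | 4 | 5
  i=6: 1 | 1 | 2 | 2 | 3 | 3 | 4 | 5 | 6
  i=7: 1 | 2 | 3 | 3 | 4 | 4 | 5 | 6 | 7
  i=8: 1 | 2 | 3 | 3 | 4 | 5 | 6 | 7 | 8
  i=9: 1 | 2 | 3 | 4 | 5 | 6 | 7 | 8 | 9

so w = (9, 5, 1, 3, 8, 7, 2, 6, 4).

ℓ(w)=21; the 7 essential cells (i,j,r):

[(1, 8, 0), (2, 4, 0), (5, 7, 3), (6, 2, 1), (6, 4, 2), (6, 6, 3), (8, 4, 3)]


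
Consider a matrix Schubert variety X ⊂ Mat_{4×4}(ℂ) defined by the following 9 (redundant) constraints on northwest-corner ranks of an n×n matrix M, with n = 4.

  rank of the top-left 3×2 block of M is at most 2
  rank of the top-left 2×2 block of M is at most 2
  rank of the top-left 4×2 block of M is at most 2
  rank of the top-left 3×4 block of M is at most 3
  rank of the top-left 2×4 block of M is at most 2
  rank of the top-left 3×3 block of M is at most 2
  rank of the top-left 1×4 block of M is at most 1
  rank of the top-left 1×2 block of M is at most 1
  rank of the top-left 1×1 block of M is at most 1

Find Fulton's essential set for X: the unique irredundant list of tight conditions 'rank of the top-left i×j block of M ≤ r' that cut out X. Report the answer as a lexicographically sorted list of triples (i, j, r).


Recovering R(i,j) via the rank-extension bound from the 9 conditions:

  1, 1, 1, 1
  1, 2, 2, 2
  1, 2, 2, 3
  1, 2, 3, 4

giving w = (1, 2, 4, 3) via Δ²R.

D(w) has 1 cell with 1 SE-corner; essential set:

[(3, 3, 2)]


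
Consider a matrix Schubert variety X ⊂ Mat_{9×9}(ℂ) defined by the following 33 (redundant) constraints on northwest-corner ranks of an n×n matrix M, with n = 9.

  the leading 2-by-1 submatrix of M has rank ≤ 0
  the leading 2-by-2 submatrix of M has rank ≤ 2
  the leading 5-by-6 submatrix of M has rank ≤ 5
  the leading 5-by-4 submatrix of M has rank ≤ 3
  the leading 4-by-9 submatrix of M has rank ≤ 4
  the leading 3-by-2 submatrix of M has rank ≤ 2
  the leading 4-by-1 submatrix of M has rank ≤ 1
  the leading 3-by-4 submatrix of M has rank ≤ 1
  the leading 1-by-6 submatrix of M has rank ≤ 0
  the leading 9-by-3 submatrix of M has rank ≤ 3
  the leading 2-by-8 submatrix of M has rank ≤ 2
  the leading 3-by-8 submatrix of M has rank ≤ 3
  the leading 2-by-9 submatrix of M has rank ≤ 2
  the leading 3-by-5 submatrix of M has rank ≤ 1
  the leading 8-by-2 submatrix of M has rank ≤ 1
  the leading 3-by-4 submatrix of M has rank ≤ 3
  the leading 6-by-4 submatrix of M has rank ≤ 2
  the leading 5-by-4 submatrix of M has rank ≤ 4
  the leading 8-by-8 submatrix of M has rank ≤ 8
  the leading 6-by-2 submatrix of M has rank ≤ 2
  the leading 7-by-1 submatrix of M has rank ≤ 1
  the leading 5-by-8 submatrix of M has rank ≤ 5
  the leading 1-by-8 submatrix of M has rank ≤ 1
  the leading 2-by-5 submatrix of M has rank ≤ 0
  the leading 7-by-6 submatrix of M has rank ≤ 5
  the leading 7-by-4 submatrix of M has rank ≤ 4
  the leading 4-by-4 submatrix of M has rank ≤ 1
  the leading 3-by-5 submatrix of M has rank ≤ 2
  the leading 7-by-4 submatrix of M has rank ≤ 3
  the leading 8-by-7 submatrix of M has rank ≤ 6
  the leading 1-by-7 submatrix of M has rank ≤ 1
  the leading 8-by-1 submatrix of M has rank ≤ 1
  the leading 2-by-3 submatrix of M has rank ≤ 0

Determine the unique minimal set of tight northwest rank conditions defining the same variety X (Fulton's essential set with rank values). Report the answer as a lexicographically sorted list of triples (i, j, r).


Rank table r_w(9×9) implied by the 33 constraints:

  0  0  0  0  0  0  1  1  1
  0  0  0  0  0  1  2  2  2
  1  1  1  1  1  2  3  3  3
  1  1  1  1  2  3  4  4  4
  1  1  2  2  3  4  5  5  5
  1  1  2  2  3  4  5  6  6
  1  1  2  3  4  5  6  7  7
  1  1  2  3  4  5  6  7  8
  1  2  3  4  5  6  7  8  9

giving w = (7, 6, 1, 5, 3, 8, 4, 9, 2) via Δ²R.

Rothe diagram D(w) (19 cells), 5 SE-corners (essential conditions):

[(1, 6, 0), (2, 5, 0), (4, 4, 1), (6, 4, 2), (8, 2, 1)]


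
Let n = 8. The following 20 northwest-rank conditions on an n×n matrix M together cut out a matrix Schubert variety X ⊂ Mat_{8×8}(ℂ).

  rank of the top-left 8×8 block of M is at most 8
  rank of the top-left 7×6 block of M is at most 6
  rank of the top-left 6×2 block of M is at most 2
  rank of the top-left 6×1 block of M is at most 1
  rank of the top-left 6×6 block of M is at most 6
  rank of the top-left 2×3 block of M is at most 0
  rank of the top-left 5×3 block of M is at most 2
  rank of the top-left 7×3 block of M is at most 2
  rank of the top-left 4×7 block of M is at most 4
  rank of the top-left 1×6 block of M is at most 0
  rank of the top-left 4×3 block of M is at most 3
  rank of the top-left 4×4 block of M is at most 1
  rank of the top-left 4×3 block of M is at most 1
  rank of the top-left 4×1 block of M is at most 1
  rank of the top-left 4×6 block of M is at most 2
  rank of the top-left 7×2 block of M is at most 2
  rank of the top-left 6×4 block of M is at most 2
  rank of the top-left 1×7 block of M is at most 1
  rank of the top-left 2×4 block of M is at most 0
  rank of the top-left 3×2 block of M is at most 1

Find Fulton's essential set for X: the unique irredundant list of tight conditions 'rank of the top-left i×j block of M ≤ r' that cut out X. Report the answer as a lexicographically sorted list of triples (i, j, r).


Rank table r_w(8×8) implied by the 20 constraints:

  0 0 0 0 0 0 1 1
  0 0 0 0 1 1 2 2
  1 1 1 1 2 2 3 3
  1 1 1 1 2 2 3 4
  1 2 2 2 3 3 4 5
  1 2 2 2 3 4 5 6
  1 2 2 3 4 5 6 7
  1 2 3 4 5 6 7 8

reading off 1-entries of Δ²R: w = (7, 5, 1, 8, 2, 6, 4, 3).

ℓ(w)=17; the 6 essential cells (i,j,r):

[(1, 6, 0), (2, 4, 0), (4, 4, 1), (4, 6, 2), (6, 4, 2), (7, 3, 2)]


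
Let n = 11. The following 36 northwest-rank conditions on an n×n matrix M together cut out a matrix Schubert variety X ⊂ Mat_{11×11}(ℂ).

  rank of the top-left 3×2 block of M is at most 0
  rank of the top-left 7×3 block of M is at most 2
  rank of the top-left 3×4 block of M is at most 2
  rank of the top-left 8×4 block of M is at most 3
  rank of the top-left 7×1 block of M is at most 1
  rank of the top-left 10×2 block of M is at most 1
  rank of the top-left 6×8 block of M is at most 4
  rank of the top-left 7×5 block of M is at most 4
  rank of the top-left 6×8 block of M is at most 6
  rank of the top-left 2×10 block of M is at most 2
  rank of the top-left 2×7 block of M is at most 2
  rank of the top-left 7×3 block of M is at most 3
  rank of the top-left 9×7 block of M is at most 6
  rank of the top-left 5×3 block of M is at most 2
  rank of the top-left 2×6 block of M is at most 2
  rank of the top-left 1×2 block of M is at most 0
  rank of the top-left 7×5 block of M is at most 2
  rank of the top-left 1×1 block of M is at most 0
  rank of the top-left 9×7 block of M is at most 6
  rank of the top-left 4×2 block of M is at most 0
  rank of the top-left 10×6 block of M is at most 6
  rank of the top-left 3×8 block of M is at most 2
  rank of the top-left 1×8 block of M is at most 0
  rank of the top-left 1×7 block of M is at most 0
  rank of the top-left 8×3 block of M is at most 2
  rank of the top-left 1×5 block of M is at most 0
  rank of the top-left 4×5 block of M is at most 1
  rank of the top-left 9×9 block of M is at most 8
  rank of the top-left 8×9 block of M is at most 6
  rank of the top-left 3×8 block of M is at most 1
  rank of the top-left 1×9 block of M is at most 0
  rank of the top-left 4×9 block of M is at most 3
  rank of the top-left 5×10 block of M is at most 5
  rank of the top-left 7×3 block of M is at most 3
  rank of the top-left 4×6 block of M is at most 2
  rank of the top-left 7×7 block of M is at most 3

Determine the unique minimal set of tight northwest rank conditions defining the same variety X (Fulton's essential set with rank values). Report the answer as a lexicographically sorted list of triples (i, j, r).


Computing R[i][j] = min implied NW-rank bound (n=11, 36 conditions):

  row 1: 0 | 0 | 0 | 0 | 0 | 0 | 0 | 0 | 0 | 1 | 1
  row 2: 0 | 0 | 1 | 1 | 1 | 1 | 1 | 1 | 1 | 2 | 2
  row 3: 0 | 0 | 1 | 1 | 1 | 1 | 1 | 1 | 2 | 3 | 3
  row 4: 0 | 0 | 1 | 1 | 1 | 2 | 2 | 2 | 3 | 4 | 4
  row 5: 1 | 1 | 2 | 2 | 2 | 3 | 3 | 3 | 4 | 5 | 5
  row 6: 1 | 1 | 2 | 2 | 2 | 3 | 3 | 4 | 5 | 6 | 6
  row 7: 1 | 1 | 2 | 2 | 2 | 3 | 3 | 4 | 5 | 6 | 7
  row 8: 1 | 1 | 2 | 3 | 3 | 4 | 4 | 5 | 6 | 7 | 8
  row 9: 1 | 1 | 2 | 3 | 4 | 5 | 5 | 6 | 7 | 8 | 9
  row 10: 1 | 1 | 2 | 3 | 4 | 5 | 6 | 7 | 8 | 9 | 10
  row 11: 1 | 2 | 3 | 4 | 5 | 6 | 7 | 8 | 9 | 10 | 11

reading off 1-entries of Δ²R: w = (10, 3, 9, 6, 1, 8, 11, 4, 5, 7, 2).

7 SE-corners of the 33-cell Rothe diagram give Ess(w):

[(1, 9, 0), (3, 8, 1), (4, 2, 0), (4, 5, 1), (7, 5, 2), (7, 7, 3), (10, 2, 1)]


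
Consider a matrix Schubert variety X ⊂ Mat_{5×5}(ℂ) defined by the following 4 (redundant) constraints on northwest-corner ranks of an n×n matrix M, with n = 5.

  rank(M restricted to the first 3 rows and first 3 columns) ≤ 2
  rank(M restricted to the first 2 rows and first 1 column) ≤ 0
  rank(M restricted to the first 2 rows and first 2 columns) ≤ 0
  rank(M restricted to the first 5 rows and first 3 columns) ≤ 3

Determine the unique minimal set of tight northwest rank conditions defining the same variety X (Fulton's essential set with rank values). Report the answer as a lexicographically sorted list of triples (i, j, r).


Rank table r_w(5×5) implied by the 4 constraints:

  R[1]: 0, 0, 1, 1, 1
  R[2]: 0, 0, 1, 2, 2
  R[3]: 1, 1, 2, 3, 3
  R[4]: 1, 2, 3, 4, 4
  R[5]: 1, 2, 3, 4, 5

giving w = (3, 4, 1, 2, 5) via Δ²R.

|D(w)|=4, |Ess(w)|=1:

[(2, 2, 0)]


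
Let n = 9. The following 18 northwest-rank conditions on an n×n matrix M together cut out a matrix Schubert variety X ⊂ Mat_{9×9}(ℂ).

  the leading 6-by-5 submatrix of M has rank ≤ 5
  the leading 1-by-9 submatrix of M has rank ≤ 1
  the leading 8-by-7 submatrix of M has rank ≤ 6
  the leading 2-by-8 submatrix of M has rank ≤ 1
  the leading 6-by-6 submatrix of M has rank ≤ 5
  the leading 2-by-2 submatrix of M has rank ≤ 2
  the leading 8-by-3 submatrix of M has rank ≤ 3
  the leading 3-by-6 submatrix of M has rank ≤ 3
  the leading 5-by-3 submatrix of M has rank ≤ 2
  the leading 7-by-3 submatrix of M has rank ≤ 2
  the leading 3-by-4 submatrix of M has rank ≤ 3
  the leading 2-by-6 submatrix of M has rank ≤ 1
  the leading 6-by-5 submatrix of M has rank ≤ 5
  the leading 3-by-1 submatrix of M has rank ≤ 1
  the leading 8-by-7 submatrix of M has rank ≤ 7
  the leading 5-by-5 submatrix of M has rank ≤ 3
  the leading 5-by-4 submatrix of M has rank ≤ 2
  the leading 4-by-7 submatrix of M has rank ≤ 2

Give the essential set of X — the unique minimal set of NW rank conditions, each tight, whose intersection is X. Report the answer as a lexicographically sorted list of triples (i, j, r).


Recovering R(i,j) via the rank-extension bound from the 18 conditions:

  1 1 1 1 1 1 1 1 1
  1 1 1 1 1 1 1 1 2
  1 2 2 2 2 2 2 2 3
  1 2 2 2 2 2 2 3 4
  1 2 2 2 3 3 3 4 5
  1 2 2 3 4 4 4 5 6
  1 2 2 3 4 5 5 6 7
  1 2 3 4 5 6 6 7 8
  1 2 3 4 5 6 7 8 9

the unique w with this rank table is (1, 9, 2, 8, 5, 4, 6, 3, 7).

ℓ(w)=16; the 4 essential cells (i,j,r):

[(2, 8, 1), (4, 7, 2), (5, 4, 2), (7, 3, 2)]


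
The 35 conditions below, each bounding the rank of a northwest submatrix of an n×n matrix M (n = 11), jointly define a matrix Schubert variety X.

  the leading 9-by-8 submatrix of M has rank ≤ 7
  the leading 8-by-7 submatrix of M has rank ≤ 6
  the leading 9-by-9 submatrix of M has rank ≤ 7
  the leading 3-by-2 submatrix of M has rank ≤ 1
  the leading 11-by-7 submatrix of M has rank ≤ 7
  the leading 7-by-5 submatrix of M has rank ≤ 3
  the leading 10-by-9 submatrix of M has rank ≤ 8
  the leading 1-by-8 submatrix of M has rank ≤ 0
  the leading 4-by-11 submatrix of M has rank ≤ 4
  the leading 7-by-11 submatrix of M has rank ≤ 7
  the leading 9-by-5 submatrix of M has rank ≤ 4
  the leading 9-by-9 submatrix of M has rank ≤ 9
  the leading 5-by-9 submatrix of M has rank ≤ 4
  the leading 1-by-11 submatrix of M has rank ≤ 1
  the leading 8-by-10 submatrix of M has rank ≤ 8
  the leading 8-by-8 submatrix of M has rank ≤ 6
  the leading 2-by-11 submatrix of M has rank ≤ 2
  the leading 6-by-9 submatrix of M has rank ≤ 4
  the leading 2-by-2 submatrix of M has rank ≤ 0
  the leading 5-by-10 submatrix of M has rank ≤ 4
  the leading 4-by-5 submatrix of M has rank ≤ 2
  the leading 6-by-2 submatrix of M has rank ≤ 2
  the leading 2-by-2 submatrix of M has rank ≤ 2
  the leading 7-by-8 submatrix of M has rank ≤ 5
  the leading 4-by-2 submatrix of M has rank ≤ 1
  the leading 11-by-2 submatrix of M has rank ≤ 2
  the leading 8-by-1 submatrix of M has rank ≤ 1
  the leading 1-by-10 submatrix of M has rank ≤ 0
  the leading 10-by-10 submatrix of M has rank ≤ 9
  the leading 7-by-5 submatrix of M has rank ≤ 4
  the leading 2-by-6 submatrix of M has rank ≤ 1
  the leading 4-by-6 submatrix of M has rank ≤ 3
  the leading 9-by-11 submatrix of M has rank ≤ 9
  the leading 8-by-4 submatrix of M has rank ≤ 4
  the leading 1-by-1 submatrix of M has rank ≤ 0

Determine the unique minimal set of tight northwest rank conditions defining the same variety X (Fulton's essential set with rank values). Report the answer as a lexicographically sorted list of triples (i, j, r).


Recovering R(i,j) via the rank-extension bound from the 35 conditions:

  R[1]: 0, 0, 0, 0, 0, 0, 0, 0, 0, 0, 1
  R[2]: 0, 0, 1, 1, 1, 1, 1, 1, 1, 1, 2
  R[3]: 1, 1, 2, 2, 2, 2, 2, 2, 2, 2, 3
  R[4]: 1, 1, 2, 2, 2, 3, 3, 3, 3, 3, 4
  R[5]: 1, 2, 3, 3, 3, 4, 4, 4, 4, 4, 5
  R[6]: 1, 2, 3, 3, 3, 4, 4, 4, 4, 5, 6
  R[7]: 1, 2, 3, 3, 3, 4, 5, 5, 5, 6, 7
  R[8]: 1, 2, 3, 4, 4, 5, 6, 6, 6, 7, 8
  R[9]: 1, 2, 3, 4, 4, 5, 6, 7, 7, 8, 9
  R[10]: 1, 2, 3, 4, 5, 6, 7, 8, 8, 9, 10
  R[11]: 1, 2, 3, 4, 5, 6, 7, 8, 9, 10, 11

so w = (11, 3, 1, 6, 2, 10, 7, 4, 8, 5, 9).

D(w) has 23 cells with 7 SE-corners; essential set:

[(1, 10, 0), (2, 2, 0), (4, 2, 1), (4, 5, 2), (6, 9, 4), (7, 5, 3), (9, 5, 4)]


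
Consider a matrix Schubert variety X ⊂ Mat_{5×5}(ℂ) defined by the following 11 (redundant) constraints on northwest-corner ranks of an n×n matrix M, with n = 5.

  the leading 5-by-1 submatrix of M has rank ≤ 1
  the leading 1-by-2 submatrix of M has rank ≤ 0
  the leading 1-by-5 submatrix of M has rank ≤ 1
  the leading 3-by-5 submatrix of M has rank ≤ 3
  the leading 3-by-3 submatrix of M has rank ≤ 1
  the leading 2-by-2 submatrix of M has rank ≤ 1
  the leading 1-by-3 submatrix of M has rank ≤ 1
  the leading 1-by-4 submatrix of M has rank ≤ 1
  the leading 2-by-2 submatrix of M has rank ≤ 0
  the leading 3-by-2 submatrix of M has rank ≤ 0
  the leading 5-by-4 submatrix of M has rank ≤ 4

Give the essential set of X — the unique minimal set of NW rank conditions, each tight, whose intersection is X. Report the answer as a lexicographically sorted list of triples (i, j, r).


Recovering R(i,j) via the rank-extension bound from the 11 conditions:

  row 1: 0, 0, 1, 1, 1
  row 2: 0, 0, 1, 2, 2
  row 3: 0, 0, 1, 2, 3
  row 4: 1, 1, 2, 3, 4
  row 5: 1, 2, 3, 4, 5

giving w = (3, 4, 5, 1, 2) via Δ²R.

1 SE-corner of the 6-cell Rothe diagram gives Ess(w):

[(3, 2, 0)]


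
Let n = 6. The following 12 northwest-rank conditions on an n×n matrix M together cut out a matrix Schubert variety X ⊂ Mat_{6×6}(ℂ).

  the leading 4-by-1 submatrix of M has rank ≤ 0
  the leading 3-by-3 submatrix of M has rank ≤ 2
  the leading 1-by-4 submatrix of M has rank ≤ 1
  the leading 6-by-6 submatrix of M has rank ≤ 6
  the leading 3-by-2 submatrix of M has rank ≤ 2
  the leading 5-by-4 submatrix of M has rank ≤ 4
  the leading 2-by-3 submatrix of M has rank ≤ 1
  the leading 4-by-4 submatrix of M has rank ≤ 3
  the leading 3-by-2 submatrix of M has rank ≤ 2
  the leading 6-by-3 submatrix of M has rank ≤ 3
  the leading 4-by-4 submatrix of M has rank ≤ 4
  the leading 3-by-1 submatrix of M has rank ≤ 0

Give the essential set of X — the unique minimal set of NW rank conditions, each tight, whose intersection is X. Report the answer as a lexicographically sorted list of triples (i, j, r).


Computing R[i][j] = min implied NW-rank bound (n=6, 12 conditions):

  R[1]: 0  1  1  1  1  1
  R[2]: 0  1  1  2  2  2
  R[3]: 0  1  2  3  3  3
  R[4]: 0  1  2  3  4  4
  R[5]: 1  2  3  4  5  5
  R[6]: 1  2  3  4  5  6

giving w = (2, 4, 3, 5, 1, 6) via Δ²R.

ℓ(w)=5; the 2 essential cells (i,j,r):

[(2, 3, 1), (4, 1, 0)]


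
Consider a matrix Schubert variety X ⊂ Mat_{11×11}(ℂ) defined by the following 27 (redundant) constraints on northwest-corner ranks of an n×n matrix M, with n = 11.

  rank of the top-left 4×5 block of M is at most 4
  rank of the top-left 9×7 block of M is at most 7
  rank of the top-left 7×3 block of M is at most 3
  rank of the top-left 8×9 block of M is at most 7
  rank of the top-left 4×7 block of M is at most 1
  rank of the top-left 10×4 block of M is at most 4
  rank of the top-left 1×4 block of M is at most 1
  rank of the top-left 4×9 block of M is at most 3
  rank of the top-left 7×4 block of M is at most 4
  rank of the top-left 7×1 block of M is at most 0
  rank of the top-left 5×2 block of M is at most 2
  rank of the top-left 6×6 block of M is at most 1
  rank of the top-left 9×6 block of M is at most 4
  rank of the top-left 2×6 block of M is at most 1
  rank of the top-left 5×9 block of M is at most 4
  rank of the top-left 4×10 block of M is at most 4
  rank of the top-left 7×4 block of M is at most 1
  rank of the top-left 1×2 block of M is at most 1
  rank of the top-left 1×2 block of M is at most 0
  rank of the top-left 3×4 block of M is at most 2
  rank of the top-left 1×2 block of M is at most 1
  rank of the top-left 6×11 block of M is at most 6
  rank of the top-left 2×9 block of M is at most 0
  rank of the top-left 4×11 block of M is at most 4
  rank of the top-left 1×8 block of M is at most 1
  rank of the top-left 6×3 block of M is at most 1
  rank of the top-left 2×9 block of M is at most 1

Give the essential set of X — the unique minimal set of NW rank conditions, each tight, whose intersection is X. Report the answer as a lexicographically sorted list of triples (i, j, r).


Reconstructing r_w from the 27 given conditions:

  R[1]: 0, 0, 0, 0, 0, 0, 0, 0, 0, 1, 1
  R[2]: 0, 0, 0, 0, 0, 0, 0, 0, 0, 1, 2
  R[3]: 0, 1, 1, 1, 1, 1, 1, 1, 1, 2, 3
  R[4]: 0, 1, 1, 1, 1, 1, 1, 2, 2, 3, 4
  R[5]: 0, 1, 1, 1, 1, 1, 2, 3, 3, 4, 5
  R[6]: 0, 1, 1, 1, 1, 1, 2, 3, 4, 5, 6
  R[7]: 0, 1, 1, 1, 2, 2, 3, 4, 5, 6, 7
  R[8]: 1, 2, 2, 2, 3, 3, 4, 5, 6, 7, 8
  R[9]: 1, 2, 3, 3, 4, 4, 5, 6, 7, 8, 9
  R[10]: 1, 2, 3, 4, 5, 5, 6, 7, 8, 9, 10
  R[11]: 1, 2, 3, 4, 5, 6, 7, 8, 9, 10, 11

giving w = (10, 11, 2, 8, 7, 9, 5, 1, 3, 4, 6) via Δ²R.

Fulton essential set (5 of the 38 Rothe cells):

[(2, 9, 0), (4, 7, 1), (6, 6, 1), (7, 1, 0), (7, 4, 1)]


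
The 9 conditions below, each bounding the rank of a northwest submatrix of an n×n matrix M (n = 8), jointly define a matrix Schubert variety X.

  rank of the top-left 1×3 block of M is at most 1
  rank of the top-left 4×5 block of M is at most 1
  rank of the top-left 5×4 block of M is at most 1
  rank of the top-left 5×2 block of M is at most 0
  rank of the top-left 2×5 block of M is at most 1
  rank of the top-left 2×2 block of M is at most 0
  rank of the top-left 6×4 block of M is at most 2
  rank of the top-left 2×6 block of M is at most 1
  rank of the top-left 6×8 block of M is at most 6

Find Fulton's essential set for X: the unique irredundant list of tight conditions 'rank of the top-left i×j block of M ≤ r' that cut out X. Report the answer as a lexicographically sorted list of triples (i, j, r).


Recovering R(i,j) via the rank-extension bound from the 9 conditions:

  i=1: 0 | 0 | 1 | 1 | 1 | 1 | 1 | 1
  i=2: 0 | 0 | 1 | 1 | 1 | 1 | 2 | 2
  i=3: 0 | 0 | 1 | 1 | 1 | 2 | 3 | 3
  i=4: 0 | 0 | 1 | 1 | 1 | 2 | 3 | 4
  i=5: 0 | 0 | 1 | 1 | 2 | 3 | 4 | 5
  i=6: 1 | 1 | 2 | 2 | 3 | 4 | 5 | 6
  i=7: 1 | 2 | 3 | 3 | 4 | 5 | 6 | 7
  i=8: 1 | 2 | 3 | 4 | 5 | 6 | 7 | 8

reading off 1-entries of Δ²R: w = (3, 7, 6, 8, 5, 1, 2, 4).

ℓ(w)=18; the 4 essential cells (i,j,r):

[(2, 6, 1), (4, 5, 1), (5, 2, 0), (5, 4, 1)]


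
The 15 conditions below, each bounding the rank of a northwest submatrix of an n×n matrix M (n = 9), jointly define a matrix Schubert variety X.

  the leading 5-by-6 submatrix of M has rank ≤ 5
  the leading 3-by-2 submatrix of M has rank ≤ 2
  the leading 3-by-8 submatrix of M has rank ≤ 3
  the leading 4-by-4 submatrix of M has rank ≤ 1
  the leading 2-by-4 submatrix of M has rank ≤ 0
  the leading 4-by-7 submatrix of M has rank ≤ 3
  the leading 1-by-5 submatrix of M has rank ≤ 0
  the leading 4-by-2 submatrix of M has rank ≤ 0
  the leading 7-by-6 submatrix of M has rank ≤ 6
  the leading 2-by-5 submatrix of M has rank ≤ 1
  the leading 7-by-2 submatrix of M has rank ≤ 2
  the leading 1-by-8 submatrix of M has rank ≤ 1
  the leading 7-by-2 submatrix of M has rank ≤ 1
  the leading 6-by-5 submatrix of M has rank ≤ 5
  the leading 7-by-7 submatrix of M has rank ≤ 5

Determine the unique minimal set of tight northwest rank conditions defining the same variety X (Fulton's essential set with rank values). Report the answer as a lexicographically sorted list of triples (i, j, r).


Reconstructing r_w from the 15 given conditions:

  row 1: 0 | 0 | 0 | 0 | 0 | 1 | 1 | 1 | 1
  row 2: 0 | 0 | 0 | 0 | 1 | 2 | 2 | 2 | 2
  row 3: 0 | 0 | 1 | 1 | 2 | 3 | 3 | 3 | 3
  row 4: 0 | 0 | 1 | 1 | 2 | 3 | 3 | 4 | 4
  row 5: 1 | 1 | 2 | 2 | 3 | 4 | 4 | 5 | 5
  row 6: 1 | 1 | 2 | 3 | 4 | 5 | 5 | 6 | 6
  row 7: 1 | 1 | 2 | 3 | 4 | 5 | 5 | 6 | 7
  row 8: 1 | 2 | 3 | 4 | 5 | 6 | 6 | 7 | 8
  row 9: 1 | 2 | 3 | 4 | 5 | 6 | 7 | 8 | 9

reading off 1-entries of Δ²R: w = (6, 5, 3, 8, 1, 4, 9, 2, 7).

ℓ(w)=18; the 7 essential cells (i,j,r):

[(1, 5, 0), (2, 4, 0), (4, 2, 0), (4, 4, 1), (4, 7, 3), (7, 2, 1), (7, 7, 5)]


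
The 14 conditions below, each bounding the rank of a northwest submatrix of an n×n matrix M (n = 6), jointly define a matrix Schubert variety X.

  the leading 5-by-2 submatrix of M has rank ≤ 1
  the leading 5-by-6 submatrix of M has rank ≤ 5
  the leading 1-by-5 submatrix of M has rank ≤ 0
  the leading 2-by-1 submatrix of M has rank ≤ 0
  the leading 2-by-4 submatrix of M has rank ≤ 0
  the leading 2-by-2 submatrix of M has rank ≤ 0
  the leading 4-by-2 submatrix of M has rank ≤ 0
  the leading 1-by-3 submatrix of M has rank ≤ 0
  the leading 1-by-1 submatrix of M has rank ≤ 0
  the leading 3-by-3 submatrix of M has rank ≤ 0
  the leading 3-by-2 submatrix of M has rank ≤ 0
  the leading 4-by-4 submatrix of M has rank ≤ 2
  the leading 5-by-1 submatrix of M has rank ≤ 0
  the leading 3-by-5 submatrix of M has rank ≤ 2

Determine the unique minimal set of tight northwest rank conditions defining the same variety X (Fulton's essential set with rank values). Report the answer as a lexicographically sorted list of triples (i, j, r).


Rank table r_w(6×6) implied by the 14 constraints:

  row 1: 0, 0, 0, 0, 0, 1
  row 2: 0, 0, 0, 0, 1, 2
  row 3: 0, 0, 0, 1, 2, 3
  row 4: 0, 0, 1, 2, 3, 4
  row 5: 0, 1, 2, 3, 4, 5
  row 6: 1, 2, 3, 4, 5, 6

giving w = (6, 5, 4, 3, 2, 1) via Δ²R.

D(w) has 15 cells with 5 SE-corners; essential set:

[(1, 5, 0), (2, 4, 0), (3, 3, 0), (4, 2, 0), (5, 1, 0)]


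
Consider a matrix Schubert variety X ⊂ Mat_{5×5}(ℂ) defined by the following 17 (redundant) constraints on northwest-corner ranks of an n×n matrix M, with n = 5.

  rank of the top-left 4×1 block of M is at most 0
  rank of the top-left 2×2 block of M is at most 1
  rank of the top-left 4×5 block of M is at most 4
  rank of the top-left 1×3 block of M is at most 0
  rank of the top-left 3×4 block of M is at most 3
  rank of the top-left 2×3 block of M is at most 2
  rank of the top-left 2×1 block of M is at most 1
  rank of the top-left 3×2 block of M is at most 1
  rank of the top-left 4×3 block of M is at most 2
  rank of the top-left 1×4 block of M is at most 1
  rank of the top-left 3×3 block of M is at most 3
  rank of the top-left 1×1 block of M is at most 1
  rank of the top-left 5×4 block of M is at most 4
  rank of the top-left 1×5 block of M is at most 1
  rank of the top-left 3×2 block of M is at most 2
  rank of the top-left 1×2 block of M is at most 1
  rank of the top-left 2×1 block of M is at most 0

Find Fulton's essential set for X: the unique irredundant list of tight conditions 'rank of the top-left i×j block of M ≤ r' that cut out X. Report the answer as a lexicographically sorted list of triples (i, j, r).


Propagating the 17 rank bounds to every northwest block:

  0 | 0 | 0 | 1 | 1
  0 | 1 | 1 | 2 | 2
  0 | 1 | 2 | 3 | 3
  0 | 1 | 2 | 3 | 4
  1 | 2 | 3 | 4 | 5

giving w = (4, 2, 3, 5, 1) via Δ²R.

D(w) has 6 cells with 2 SE-corners; essential set:

[(1, 3, 0), (4, 1, 0)]


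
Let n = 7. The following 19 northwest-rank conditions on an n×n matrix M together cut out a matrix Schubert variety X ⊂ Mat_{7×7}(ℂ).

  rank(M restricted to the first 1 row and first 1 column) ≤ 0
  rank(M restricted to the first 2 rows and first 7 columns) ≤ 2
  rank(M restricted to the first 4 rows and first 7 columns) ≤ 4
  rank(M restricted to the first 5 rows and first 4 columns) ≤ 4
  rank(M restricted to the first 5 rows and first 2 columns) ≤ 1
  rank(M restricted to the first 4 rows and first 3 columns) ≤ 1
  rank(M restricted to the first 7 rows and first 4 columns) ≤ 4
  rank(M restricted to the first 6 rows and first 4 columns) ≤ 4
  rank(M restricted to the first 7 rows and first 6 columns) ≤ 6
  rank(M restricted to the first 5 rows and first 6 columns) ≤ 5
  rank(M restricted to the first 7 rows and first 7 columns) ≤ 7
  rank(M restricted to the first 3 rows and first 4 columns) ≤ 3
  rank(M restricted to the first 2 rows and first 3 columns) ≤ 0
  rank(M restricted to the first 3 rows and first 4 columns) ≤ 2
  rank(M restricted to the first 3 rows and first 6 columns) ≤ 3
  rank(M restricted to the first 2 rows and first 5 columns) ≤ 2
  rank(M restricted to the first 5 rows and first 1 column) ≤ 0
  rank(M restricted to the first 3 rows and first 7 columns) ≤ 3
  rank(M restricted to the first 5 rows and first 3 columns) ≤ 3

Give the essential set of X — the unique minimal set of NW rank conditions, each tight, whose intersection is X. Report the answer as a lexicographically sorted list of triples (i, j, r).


Recovering R(i,j) via the rank-extension bound from the 19 conditions:

  row 1: 0 0 0 1 1 1 1
  row 2: 0 0 0 1 2 2 2
  row 3: 0 1 1 2 3 3 3
  row 4: 0 1 1 2 3 4 4
  row 5: 0 1 2 3 4 5 5
  row 6: 1 2 3 4 5 6 6
  row 7: 1 2 3 4 5 6 7

reading off 1-entries of Δ²R: w = (4, 5, 2, 6, 3, 1, 7).

Fulton essential set (3 of the 10 Rothe cells):

[(2, 3, 0), (4, 3, 1), (5, 1, 0)]


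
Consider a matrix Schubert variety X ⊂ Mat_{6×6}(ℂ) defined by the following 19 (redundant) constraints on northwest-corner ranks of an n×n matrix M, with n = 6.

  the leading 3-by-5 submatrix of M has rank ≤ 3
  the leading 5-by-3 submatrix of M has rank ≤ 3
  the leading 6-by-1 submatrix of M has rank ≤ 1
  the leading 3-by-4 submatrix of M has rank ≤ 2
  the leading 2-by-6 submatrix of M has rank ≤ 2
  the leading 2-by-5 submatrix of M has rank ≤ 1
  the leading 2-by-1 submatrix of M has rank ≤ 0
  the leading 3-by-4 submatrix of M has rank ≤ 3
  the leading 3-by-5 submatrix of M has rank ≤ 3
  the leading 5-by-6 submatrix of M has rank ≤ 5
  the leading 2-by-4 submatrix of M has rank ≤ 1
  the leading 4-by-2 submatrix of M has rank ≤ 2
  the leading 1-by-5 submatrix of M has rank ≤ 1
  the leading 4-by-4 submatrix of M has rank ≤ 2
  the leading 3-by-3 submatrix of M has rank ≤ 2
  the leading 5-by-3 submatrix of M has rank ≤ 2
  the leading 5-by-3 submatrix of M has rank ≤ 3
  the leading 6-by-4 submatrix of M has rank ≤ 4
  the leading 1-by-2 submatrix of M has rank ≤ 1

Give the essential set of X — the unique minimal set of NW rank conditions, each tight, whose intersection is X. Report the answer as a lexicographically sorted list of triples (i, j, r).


Computing R[i][j] = min implied NW-rank bound (n=6, 19 conditions):

  0, 1, 1, 1, 1, 1
  0, 1, 1, 1, 1, 2
  1, 2, 2, 2, 2, 3
  1, 2, 2, 2, 3, 4
  1, 2, 2, 3, 4, 5
  1, 2, 3, 4, 5, 6

hence w(1..6) = (2, 6, 1, 5, 4, 3).

ℓ(w)=8; the 4 essential cells (i,j,r):

[(2, 1, 0), (2, 5, 1), (4, 4, 2), (5, 3, 2)]


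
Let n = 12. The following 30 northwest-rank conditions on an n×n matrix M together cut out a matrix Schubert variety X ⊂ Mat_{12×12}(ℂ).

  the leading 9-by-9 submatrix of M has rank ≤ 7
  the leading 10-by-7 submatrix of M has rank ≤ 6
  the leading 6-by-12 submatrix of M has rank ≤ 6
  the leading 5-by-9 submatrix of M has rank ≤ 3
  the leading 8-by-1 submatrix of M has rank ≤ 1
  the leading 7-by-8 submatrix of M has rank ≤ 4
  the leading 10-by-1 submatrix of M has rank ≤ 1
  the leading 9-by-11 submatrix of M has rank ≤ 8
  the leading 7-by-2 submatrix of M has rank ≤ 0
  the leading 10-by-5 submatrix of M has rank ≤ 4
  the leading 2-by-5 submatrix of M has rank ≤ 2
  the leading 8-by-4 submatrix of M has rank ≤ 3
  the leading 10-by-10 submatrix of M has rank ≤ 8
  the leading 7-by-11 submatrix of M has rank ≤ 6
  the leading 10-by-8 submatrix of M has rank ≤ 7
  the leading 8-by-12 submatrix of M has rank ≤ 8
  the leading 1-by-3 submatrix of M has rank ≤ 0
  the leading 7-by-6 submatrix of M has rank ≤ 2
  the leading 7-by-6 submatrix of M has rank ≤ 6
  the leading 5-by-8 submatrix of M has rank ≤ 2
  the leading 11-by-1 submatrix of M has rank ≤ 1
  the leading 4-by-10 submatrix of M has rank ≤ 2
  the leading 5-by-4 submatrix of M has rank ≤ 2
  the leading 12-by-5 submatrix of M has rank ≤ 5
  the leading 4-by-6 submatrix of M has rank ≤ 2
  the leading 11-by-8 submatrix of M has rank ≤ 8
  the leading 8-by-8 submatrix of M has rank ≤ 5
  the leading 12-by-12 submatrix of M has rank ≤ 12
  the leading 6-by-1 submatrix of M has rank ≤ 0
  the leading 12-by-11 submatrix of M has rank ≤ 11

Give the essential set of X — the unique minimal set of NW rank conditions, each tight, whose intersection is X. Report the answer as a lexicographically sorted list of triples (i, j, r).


Propagating the 30 rank bounds to every northwest block:

  row 1: 0 | 0 | 0 | 1 | 1 | 1 | 1 | 1 | 1 | 1 | 1 | 1
  row 2: 0 | 0 | 1 | 2 | 2 | 2 | 2 | 2 | 2 | 2 | 2 | 2
  row 3: 0 | 0 | 1 | 2 | 2 | 2 | 2 | 2 | 2 | 2 | 3 | 3
  row 4: 0 | 0 | 1 | 2 | 2 | 2 | 2 | 2 | 2 | 2 | 3 | 4
  row 5: 0 | 0 | 1 | 2 | 2 | 2 | 2 | 2 | 3 | 3 | 4 | 5
  row 6: 0 | 0 | 1 | 2 | 2 | 2 | 3 | 3 | 4 | 4 | 5 | 6
  row 7: 0 | 0 | 1 | 2 | 2 | 2 | 3 | 4 | 5 | 5 | 6 | 7
  row 8: 1 | 1 | 2 | 3 | 3 | 3 | 4 | 5 | 6 | 6 | 7 | 8
  row 9: 1 | 2 | 3 | 4 | 4 | 4 | 5 | 6 | 7 | 7 | 8 | 9
  row 10: 1 | 2 | 3 | 4 | 4 | 5 | 6 | 7 | 8 | 8 | 9 | 10
  row 11: 1 | 2 | 3 | 4 | 5 | 6 | 7 | 8 | 9 | 9 | 10 | 11
  row 12: 1 | 2 | 3 | 4 | 5 | 6 | 7 | 8 | 9 | 10 | 11 | 12

second differences of R give the permutation w = (4, 3, 11, 12, 9, 7, 8, 1, 2, 6, 5, 10).

Rothe diagram D(w) (36 cells), 6 SE-corners (essential conditions):

[(1, 3, 0), (4, 10, 2), (5, 8, 2), (7, 2, 0), (7, 6, 2), (10, 5, 4)]


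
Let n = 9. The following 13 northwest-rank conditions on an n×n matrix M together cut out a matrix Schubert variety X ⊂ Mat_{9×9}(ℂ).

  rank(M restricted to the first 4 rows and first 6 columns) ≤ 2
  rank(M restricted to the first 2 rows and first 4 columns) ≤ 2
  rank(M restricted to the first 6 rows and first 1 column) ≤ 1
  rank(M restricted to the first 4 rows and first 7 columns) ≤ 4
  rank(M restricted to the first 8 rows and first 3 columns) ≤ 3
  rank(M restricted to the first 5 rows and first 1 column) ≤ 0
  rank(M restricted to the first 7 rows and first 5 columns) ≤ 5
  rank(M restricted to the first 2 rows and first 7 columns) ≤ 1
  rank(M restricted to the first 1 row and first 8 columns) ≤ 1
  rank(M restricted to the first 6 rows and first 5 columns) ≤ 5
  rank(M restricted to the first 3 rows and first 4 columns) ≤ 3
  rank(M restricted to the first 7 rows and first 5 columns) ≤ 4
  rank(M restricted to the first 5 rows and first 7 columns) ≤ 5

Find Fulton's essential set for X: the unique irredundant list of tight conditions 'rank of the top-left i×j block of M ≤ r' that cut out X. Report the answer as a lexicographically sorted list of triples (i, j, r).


Reconstructing r_w from the 13 given conditions:

  0  1  1  1  1  1  1  1  1
  0  1  1  1  1  1  1  2  2
  0  1  2  2  2  2  2  3  3
  0  1  2  2  2  2  3  4  4
  0  1  2  3  3  3  4  5  5
  1  2  3  4  4  4  5  6  6
  1  2  3  4  4  5  6  7  7
  1  2  3  4  5  6  7  8  8
  1  2  3  4  5  6  7  8  9

second differences of R give the permutation w = (2, 8, 3, 7, 4, 1, 6, 5, 9).

ℓ(w)=14; the 4 essential cells (i,j,r):

[(2, 7, 1), (4, 6, 2), (5, 1, 0), (7, 5, 4)]


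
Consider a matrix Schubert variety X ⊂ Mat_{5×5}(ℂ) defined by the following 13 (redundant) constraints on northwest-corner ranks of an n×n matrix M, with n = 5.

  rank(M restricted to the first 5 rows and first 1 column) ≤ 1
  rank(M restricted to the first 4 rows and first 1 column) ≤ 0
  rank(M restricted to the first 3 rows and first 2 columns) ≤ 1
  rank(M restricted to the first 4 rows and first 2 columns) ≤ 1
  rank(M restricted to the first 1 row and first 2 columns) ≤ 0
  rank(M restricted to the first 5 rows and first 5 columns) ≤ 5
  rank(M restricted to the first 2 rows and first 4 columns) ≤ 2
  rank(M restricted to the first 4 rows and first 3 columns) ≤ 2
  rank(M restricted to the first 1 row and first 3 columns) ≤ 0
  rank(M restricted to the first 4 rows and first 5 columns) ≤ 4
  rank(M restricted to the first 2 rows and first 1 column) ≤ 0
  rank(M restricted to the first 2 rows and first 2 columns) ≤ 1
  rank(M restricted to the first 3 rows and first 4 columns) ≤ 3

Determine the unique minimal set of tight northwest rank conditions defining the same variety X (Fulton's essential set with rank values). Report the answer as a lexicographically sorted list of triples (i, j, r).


Reconstructing r_w from the 13 given conditions:

  row 1: 0 | 0 | 0 | 1 | 1
  row 2: 0 | 1 | 1 | 2 | 2
  row 3: 0 | 1 | 2 | 3 | 3
  row 4: 0 | 1 | 2 | 3 | 4
  row 5: 1 | 2 | 3 | 4 | 5

hence w(1..5) = (4, 2, 3, 5, 1).

|D(w)|=6, |Ess(w)|=2:

[(1, 3, 0), (4, 1, 0)]


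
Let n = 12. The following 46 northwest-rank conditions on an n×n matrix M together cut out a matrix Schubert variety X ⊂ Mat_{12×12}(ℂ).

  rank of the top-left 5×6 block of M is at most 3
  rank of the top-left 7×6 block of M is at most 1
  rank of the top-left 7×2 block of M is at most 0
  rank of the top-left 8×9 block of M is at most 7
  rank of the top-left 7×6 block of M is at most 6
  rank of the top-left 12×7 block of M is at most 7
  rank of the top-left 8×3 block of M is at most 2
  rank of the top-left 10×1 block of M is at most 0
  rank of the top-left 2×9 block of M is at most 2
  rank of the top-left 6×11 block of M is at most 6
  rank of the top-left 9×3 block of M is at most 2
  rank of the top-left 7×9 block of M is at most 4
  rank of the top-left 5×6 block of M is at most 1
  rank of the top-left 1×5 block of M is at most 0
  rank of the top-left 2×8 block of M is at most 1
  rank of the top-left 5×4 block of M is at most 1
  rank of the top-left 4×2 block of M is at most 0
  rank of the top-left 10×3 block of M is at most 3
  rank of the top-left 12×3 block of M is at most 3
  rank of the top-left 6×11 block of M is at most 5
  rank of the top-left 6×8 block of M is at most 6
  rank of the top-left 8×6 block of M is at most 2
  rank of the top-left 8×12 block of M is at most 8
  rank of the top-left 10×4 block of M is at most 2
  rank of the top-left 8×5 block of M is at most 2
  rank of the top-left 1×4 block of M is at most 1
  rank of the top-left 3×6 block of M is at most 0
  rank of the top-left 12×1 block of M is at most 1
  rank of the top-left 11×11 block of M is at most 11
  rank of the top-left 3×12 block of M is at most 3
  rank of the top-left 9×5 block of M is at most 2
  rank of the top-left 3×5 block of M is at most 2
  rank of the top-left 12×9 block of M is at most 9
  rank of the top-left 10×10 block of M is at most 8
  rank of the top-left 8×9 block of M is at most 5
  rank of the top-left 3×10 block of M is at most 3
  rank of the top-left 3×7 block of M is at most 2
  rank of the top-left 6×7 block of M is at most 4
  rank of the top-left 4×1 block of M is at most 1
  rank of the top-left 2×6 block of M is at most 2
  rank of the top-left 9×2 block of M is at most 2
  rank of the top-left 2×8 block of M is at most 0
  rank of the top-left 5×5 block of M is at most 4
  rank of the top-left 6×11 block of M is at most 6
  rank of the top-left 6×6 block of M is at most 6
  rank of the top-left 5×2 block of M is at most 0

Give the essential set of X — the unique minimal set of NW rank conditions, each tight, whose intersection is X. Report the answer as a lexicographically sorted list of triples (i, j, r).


The tightest implied rank at each (i,j), from the 46 conditions:

  row 1: 0 0 0 0 0 0 0 0 1 1 1 1
  row 2: 0 0 0 0 0 0 0 0 1 2 2 2
  row 3: 0 0 0 0 0 0 1 1 2 3 3 3
  row 4: 0 0 1 1 1 1 2 2 3 4 4 4
  row 5: 0 0 1 1 1 1 2 3 4 5 5 5
  row 6: 0 0 1 1 1 1 2 3 4 5 5 6
  row 7: 0 0 1 1 1 1 2 3 4 5 6 7
  row 8: 0 1 2 2 2 2 3 4 5 6 7 8
  row 9: 0 1 2 2 2 3 4 5 6 7 8 9
  row 10: 0 1 2 2 3 4 5 6 7 8 9 10
  row 11: 1 2 3 3 4 5 6 7 8 9 10 11
  row 12: 1 2 3 4 5 6 7 8 9 10 11 12

hence w(1..12) = (9, 10, 7, 3, 8, 12, 11, 2, 6, 5, 1, 4).

8 SE-corners of the 46-cell Rothe diagram give Ess(w):

[(2, 8, 0), (3, 6, 0), (6, 11, 5), (7, 2, 0), (7, 6, 1), (9, 5, 2), (10, 1, 0), (10, 4, 2)]
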